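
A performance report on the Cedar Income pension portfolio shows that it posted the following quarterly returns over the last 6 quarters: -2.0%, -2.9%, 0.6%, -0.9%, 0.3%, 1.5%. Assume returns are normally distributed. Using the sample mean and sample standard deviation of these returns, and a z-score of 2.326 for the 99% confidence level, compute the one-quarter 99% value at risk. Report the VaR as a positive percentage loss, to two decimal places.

4.46

r̄ = (-2 − 2.9 + 0.6 − 0.9 + 0.3 + 1.5) / 6 = -0.5667%
Sample σ = √[Σ(r − r̄)² / 5] = √[13.9933 / 5] = √2.7987 = 1.6729%
VaR = −(r̄ − z·σ) = −(-0.5667 − 2.326 × 1.6729) = −(-4.4579) = 4.4579%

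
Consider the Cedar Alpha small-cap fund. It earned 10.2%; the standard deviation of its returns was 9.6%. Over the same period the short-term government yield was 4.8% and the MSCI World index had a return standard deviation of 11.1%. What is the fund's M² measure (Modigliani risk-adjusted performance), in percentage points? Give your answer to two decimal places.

Sharpe = (Rp − Rf) / σp = (10.2% − 4.8%) / 9.6% = 0.5625
M² = Rf + Sharpe × σm = 4.8% + 0.5625 × 11.1% = 11.0438%

11.04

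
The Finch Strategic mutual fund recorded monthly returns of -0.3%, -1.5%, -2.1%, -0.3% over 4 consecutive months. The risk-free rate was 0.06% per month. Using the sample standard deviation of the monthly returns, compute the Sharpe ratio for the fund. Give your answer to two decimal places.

r̄ = (-0.3 − 1.5 − 2.1 − 0.3) / 4 = -4.20 / 4 = -1.0500%
Σ(r − r̄)² = 2.4300; sample σ = √(2.4300/3) = 0.9000%
Sharpe = (r̄ − rf) / σ = (-1.0500 − 0.06) / 0.9000 = -1.1100 / 0.9000 = -1.2333

-1.23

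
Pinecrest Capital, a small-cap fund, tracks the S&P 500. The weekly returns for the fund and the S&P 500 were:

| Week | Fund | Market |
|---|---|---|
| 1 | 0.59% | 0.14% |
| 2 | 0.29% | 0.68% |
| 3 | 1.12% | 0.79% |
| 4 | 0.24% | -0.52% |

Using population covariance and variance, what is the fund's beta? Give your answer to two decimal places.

r̄p = 0.5600%,  r̄m = 0.2725%
Cov = Σ(rp − r̄p)(rm − r̄m) / 4 = 0.1074
Var(rm) = Σ(rm − r̄m)² / 4 = 0.2699
β = Cov / Var = 0.1074 / 0.2699 = 0.3979

0.40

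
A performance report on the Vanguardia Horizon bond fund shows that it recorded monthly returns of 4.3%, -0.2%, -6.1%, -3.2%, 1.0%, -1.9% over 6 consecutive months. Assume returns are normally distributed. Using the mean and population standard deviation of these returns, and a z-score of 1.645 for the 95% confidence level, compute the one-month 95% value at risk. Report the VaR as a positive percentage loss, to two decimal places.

6.41

r̄ = (4.3 − 0.2 − 6.1 − 3.2 + 1 − 1.9) / 6 = -6.10 / 6 = -1.0167%
Σ(r − r̄)² = (4.3 − (-1.0167))² + (-0.2 − (-1.0167))² + (-6.1 − (-1.0167))² + … = 64.3883
σ = √[64.3883 / 6] = 3.2759%
VaR = −(r̄ − z·σ) = −(-1.0167 − 1.645 × 3.2759) = −(-6.4056) = 6.4056%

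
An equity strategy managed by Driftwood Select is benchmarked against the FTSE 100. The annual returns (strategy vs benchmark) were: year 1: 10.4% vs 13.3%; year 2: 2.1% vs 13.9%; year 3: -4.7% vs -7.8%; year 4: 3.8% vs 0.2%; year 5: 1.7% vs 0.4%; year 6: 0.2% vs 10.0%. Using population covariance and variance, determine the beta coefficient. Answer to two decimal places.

0.37

r̄p = 2.2500%,  r̄m = 5.0000%
Cov = Σ(rp − r̄p)(rm − r̄m) / 6 = 23.3517
Var(rm) = Σ(rm − r̄m)² / 6 = 63.5233
β = Cov / Var = 23.3517 / 63.5233 = 0.3676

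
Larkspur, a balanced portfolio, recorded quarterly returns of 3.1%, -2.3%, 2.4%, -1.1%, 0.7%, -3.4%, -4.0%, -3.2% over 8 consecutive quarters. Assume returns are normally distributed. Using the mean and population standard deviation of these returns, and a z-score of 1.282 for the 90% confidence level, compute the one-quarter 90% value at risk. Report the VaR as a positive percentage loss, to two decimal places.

4.26

r̄ = (3.1 − 2.3 + 2.4 − 1.1 + 0.7 − 3.4 − 4 − 3.2) / 8 = -0.9750%
Σ(r − r̄)² = (3.1 − (-0.9750))² + (-2.3 − (-0.9750))² + (2.4 − (-0.9750))² + … = 52.5550
population σ = √(52.5550 / 8) = √6.5694 = 2.5631%
VaR = −(r̄ − z·σ) = −(-0.9750 − 1.282 × 2.5631) = −(-4.2609) = 4.2609%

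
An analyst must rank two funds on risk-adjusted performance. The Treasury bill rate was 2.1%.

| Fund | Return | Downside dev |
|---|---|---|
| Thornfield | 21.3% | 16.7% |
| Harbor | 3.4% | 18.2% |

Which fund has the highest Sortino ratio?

Thornfield

Thornfield: Sortino ratio = (21.3% − 2.1%) / 16.7% = 1.150
Harbor: Sortino ratio = (3.4% − 2.1%) / 18.2% = 0.071
Highest: Thornfield (1.150).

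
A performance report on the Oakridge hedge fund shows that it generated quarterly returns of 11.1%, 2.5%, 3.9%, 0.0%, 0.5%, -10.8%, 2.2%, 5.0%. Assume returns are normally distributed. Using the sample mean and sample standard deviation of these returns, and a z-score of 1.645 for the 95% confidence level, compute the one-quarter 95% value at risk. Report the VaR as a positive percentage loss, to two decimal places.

8.33

Mean return r̄ = 14.40 / 8 = 1.8000%
Sample std dev = √[265.4800 / 7] = 6.1584%
VaR = −(r̄ − z·σ) = −(1.8000 − 1.645 × 6.1584) = −(-8.3306) = 8.3306%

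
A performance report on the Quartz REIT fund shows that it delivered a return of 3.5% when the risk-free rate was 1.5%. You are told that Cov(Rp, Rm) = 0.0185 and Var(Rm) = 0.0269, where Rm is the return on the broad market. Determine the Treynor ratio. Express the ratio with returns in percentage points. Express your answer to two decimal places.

2.91

β = Cov / Var = 0.0185 / 0.0269 = 0.6877
Treynor = (Rp − Rf) / β = (3.5% − 1.5%) / 0.6877 = 2.00 / 0.6877 = 2.9082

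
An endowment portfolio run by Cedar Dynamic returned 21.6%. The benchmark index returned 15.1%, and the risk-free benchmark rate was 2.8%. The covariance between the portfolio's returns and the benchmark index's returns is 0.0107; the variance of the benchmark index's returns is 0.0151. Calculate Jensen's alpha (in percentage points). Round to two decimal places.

10.08

β = Cov / Var = 0.0107 / 0.0151 = 0.7086
E[R] = Rf + β(Rm − Rf) = 2.8% + 0.7086 × (15.1% − 2.8%) = 11.5158%
α = Rp − E[R] = 21.6% − 11.5158% = 10.0842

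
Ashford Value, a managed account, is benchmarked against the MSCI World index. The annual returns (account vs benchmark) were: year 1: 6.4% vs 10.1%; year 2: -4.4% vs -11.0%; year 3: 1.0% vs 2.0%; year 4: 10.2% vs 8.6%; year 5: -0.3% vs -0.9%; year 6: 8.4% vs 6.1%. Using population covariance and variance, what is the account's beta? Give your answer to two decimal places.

r̄p = 3.5500%,  r̄m = 2.4833%
Cov = Σ(rp − r̄p)(rm − r̄m) / 6 = 33.5625
Var(rm) = Σ(rm − r̄m)² / 6 = 50.3314
β = Cov / Var = 33.5625 / 50.3314 = 0.6668

0.67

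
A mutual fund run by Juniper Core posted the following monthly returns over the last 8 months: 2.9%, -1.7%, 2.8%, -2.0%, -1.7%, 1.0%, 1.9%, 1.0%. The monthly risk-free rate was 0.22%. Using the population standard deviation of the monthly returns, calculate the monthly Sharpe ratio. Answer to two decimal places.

Mean return r̄ = 4.20 / 8 = 0.5250%
Population σ = √[Σ(r − r̄)² / 8] = √[29.4350 / 8] = √3.6794 = 1.9182%
Sharpe = (r̄ − rf) / σ = (0.5250 − 0.22) / 1.9182 = 0.3050 / 1.9182 = 0.1590

0.16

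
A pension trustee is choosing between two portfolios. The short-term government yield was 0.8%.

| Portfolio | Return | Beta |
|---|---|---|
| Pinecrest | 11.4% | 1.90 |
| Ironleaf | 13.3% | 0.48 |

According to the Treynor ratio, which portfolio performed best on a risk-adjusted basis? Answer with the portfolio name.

Ironleaf

Pinecrest: Treynor = (11.4% − 0.8%) / 1.90 = 5.579
Ironleaf: Treynor = (13.3% − 0.8%) / 0.48 = 26.042
Highest: Ironleaf (26.042).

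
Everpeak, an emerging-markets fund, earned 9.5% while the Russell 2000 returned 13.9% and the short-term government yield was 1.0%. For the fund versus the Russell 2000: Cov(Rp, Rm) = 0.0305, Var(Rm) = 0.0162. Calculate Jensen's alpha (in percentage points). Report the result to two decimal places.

-15.79

β = Cov / Var = 0.0305 / 0.0162 = 1.8827
E[R] = Rf + β(Rm − Rf) = 1.0% + 1.8827 × (13.9% − 1.0%) = 25.2868%
α = Rp − E[R] = 9.5% − 25.2868% = -15.7868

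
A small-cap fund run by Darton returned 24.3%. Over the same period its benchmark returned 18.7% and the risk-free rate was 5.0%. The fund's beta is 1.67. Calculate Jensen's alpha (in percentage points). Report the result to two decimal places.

CAPM expected return = Rf + β(Rm − Rf) = 5.0% + 1.67 × (18.7% − 5.0%) = 5 + 1.67 × 13.70 = 27.8790%
Jensen's α = Rp − E[R] = 24.3% − 27.8790% = -3.5790

-3.58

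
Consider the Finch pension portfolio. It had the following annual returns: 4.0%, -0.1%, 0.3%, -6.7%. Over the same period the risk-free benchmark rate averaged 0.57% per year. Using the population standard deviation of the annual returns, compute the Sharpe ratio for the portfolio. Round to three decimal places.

r̄ = (4 − 0.1 + 0.3 − 6.7) / 4 = -0.6250%
Population σ = √[Σ(r − r̄)² / 4] = √[59.4275 / 4] = √14.8569 = 3.8545%
Sharpe = (r̄ − rf) / σ = (-0.6250 − 0.57) / 3.8545 = -1.1950 / 3.8545 = -0.3100

-0.310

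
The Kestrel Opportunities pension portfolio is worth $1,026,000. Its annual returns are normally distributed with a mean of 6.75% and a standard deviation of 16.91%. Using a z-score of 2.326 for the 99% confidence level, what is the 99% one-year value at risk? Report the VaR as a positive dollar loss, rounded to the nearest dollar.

$334,298

Return at the 99% tail: μ − z·σ = 6.75% − 2.326 × 16.91% = 6.75 − 39.33266 = -32.58266%
VaR = −(-32.58266%) × $1,026,000 = 32.58266% × $1,026,000 = $334,298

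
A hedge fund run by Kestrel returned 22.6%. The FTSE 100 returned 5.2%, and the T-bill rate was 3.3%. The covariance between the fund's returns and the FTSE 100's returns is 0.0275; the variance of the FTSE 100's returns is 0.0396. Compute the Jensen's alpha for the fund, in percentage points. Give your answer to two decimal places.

17.98

β = Cov / Var = 0.0275 / 0.0396 = 0.6944
E[R] = Rf + β(Rm − Rf) = 3.3% + 0.6944 × (5.2% − 3.3%) = 4.6194%
α = Rp − E[R] = 22.6% − 4.6194% = 17.9806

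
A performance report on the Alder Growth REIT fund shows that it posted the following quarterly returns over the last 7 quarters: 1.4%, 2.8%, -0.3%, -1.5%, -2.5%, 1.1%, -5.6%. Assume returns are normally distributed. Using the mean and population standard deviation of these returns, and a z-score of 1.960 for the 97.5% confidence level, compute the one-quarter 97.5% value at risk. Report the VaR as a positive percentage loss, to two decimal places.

μ = (1.4 + 2.8 − 0.3 − 1.5 − 2.5 + 1.1 − 5.6) / 7 = -4.60 / 7 = -0.6571%
Σ(r − μ)² = (1.4 − (-0.6571))² + (2.8 − (-0.6571))² + … = 47.9371
population σ = √(47.9371 / 7) = √6.8482 = 2.6169%
VaR = −(μ − z·σ) = −(-0.6571 − 1.960 × 2.6169) = −(-5.7862) = 5.7862%

5.79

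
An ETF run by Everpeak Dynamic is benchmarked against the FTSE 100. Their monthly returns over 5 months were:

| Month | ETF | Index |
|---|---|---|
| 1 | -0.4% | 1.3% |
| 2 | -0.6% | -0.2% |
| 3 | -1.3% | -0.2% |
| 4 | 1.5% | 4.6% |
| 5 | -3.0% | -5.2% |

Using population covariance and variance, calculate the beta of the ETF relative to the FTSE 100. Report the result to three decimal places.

0.452

r̄p = -0.7600%,  r̄m = 0.0600%
Cov = Σ(rp − r̄p)(rm − r̄m) / 5 = 4.5176
Var(rm) = Σ(rm − r̄m)² / 5 = 9.9904
β = Cov / Var = 4.5176 / 9.9904 = 0.4522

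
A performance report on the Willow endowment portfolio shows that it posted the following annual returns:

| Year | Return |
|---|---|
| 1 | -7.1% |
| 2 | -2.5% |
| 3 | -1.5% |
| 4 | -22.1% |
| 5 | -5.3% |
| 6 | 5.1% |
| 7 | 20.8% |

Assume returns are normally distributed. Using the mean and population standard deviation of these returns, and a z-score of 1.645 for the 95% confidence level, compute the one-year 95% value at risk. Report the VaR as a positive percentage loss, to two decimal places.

21.57

r̄ = (-7.1 − 2.5 − 1.5 − 22.1 − 5.3 + 5.1 + 20.8) / 7 = -1.8000%
Population σ = √[Σ(r − r̄)² / 7] = √[1011.3800 / 7] = √144.4829 = 12.0201%
VaR = −(r̄ − z·σ) = −(-1.8000 − 1.645 × 12.0201) = −(-21.5731) = 21.5731%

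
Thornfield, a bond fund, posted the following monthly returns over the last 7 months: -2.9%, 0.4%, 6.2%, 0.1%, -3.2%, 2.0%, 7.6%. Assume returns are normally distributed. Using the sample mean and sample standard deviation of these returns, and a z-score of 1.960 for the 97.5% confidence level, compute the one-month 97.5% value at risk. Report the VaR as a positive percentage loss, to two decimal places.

r̄ = (-2.9 + 0.4 + 6.2 + 0.1 − 3.2 + 2 + 7.6) / 7 = 1.4571%
Sample σ = √[Σ(r − r̄)² / 6] = √[104.1571 / 6] = √17.3595 = 4.1665%
VaR = −(r̄ − z·σ) = −(1.4571 − 1.960 × 4.1665) = −(-6.7092) = 6.7092%

6.71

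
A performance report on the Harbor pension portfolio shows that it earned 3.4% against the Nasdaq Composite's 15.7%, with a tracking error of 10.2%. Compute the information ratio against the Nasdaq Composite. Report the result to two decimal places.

-1.21

IR = (Rp − Rb) / TE = (3.4% − 15.7%) / 10.2% = -12.30% / 10.2% = -1.2059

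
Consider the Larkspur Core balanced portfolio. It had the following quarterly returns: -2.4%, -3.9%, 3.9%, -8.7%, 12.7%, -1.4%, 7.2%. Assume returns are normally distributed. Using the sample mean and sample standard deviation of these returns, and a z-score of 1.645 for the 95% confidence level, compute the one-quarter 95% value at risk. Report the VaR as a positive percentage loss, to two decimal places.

Mean return μ = 7.40 / 7 = 1.0571%
Σ(r − μ)² = (-2.4 − 1.0571)² + (-3.9 − 1.0571)² + … = 319.1371
σ = √[319.1371 / 6] = 7.2931%
VaR = −(μ − z·σ) = −(1.0571 − 1.645 × 7.2931) = −(-10.9400) = 10.9400%

10.94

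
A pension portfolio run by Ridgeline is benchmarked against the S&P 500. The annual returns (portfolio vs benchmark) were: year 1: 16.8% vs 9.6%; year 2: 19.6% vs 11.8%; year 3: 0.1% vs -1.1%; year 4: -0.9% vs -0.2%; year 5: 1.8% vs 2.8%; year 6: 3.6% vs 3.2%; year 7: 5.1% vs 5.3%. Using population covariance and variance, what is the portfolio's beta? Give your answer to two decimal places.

r̄p = 6.5857%,  r̄m = 4.4857%
Cov = Σ(rp − r̄p)(rm − r̄m) / 7 = 32.7755
Var(rm) = Σ(rm − r̄m)² / 7 = 19.7098
β = Cov / Var = 32.7755 / 19.7098 = 1.6629

1.66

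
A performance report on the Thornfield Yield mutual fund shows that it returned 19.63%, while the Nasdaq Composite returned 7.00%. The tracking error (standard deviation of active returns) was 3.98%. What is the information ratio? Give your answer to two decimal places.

IR = (Rp − Rb) / TE = (19.63% − 7.00%) / 3.98% = 12.63% / 3.98% = 3.1734

3.17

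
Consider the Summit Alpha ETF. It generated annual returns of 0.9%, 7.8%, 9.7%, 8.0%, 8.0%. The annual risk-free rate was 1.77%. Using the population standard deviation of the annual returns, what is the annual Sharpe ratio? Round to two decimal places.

μ = (0.9 + 7.8 + 9.7 + 8 + 8) / 5 = 6.8800%
Σ(r − μ)² = (0.9 − 6.8800)² + (7.8 − 6.8800)² + (9.7 − 6.8800)² + … = 47.0680
population σ = √(47.0680 / 5) = √9.4136 = 3.0682%
Sharpe = (μ − rf) / σ = (6.8800 − 1.77) / 3.0682 = 5.1100 / 3.0682 = 1.6655

1.67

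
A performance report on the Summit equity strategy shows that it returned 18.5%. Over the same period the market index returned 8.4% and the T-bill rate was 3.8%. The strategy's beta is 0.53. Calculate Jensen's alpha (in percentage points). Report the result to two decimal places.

CAPM expected return = Rf + β(Rm − Rf) = 3.8% + 0.53 × (8.4% − 3.8%) = 3.8 + 0.53 × 4.60 = 6.2380%
Jensen's α = Rp − E[R] = 18.5% − 6.2380% = 12.2620

12.26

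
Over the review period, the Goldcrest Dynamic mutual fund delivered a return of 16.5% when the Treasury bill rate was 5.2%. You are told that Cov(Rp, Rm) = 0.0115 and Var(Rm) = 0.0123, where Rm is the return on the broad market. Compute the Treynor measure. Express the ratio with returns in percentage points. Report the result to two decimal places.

12.09

β = Cov / Var = 0.0115 / 0.0123 = 0.9350
Treynor = (Rp − Rf) / β = (16.5% − 5.2%) / 0.9350 = 11.30 / 0.9350 = 12.0856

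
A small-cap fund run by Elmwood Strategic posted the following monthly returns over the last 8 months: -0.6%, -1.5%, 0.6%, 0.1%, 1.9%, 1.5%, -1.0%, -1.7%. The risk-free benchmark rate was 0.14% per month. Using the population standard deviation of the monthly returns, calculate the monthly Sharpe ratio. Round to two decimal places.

Mean return r̄ = -0.70 / 8 = -0.0875%
Σ(r − r̄)² = 12.6688; population σ = √(12.6688/8) = 1.2584%
Sharpe = (r̄ − rf) / σ = (-0.0875 − 0.14) / 1.2584 = -0.2275 / 1.2584 = -0.1808

-0.18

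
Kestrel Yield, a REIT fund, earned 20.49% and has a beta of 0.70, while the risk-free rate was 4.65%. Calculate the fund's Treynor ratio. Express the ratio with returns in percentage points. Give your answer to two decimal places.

Treynor = (Rp − Rf) / β = (20.49% − 4.65%) / 0.70 = 15.84 / 0.70 = 22.6286

22.63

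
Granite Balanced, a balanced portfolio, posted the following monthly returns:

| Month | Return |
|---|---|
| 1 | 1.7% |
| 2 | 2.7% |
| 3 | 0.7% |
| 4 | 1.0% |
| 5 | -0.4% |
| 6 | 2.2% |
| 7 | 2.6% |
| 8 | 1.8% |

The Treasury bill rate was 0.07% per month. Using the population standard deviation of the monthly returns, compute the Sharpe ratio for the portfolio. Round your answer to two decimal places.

1.49

r̄ = (1.7 + 2.7 + 0.7 + 1 − 0.4 + 2.2 + 2.6 + 1.8) / 8 = 1.5375%
Population std dev = √[7.7588 / 8] = 0.9848%
Sharpe = (r̄ − rf) / σ = (1.5375 − 0.07) / 0.9848 = 1.4675 / 0.9848 = 1.4902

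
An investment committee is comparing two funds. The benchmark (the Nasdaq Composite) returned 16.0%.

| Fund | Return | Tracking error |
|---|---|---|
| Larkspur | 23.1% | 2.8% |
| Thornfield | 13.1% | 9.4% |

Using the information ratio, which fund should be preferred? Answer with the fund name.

Larkspur: IR = (23.1% − 16.0%) / 2.8% = 2.536
Thornfield: IR = (13.1% − 16.0%) / 9.4% = -0.309
Highest: Larkspur (2.536).

Larkspur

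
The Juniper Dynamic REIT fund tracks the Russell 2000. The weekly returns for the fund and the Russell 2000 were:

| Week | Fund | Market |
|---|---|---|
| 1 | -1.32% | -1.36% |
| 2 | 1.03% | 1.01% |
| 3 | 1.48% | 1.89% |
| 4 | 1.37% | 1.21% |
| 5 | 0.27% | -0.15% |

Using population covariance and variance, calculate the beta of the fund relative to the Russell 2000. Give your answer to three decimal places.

0.879

r̄p = 0.5660%,  r̄m = 0.5200%
Cov = Σ(rp − r̄p)(rm − r̄m) / 5 = 1.1557
Var(rm) = Σ(rm − r̄m)² / 5 = 1.3153
β = Cov / Var = 1.1557 / 1.3153 = 0.8787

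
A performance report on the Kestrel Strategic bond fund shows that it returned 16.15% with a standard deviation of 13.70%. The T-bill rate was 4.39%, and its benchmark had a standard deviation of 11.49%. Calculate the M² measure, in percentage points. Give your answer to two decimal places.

Sharpe = (Rp − Rf) / σp = (16.15% − 4.39%) / 13.70% = 0.8584
M² = Rf + Sharpe × σm = 4.39% + 0.8584 × 11.49% = 14.2530%

14.25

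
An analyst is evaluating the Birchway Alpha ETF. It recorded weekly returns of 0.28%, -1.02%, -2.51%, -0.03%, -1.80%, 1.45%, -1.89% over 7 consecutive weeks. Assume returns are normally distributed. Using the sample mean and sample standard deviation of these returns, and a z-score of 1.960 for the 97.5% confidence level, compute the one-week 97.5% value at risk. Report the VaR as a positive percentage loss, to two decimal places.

Mean return r̄ = -5.520 / 7 = -0.7886%
Sample σ = √[Σ(r − r̄)² / 6] = √[11.9815 / 6] = √1.9969 = 1.4131%
VaR = −(r̄ − z·σ) = −(-0.7886 − 1.960 × 1.4131) = −(-3.5583) = 3.5583%

3.56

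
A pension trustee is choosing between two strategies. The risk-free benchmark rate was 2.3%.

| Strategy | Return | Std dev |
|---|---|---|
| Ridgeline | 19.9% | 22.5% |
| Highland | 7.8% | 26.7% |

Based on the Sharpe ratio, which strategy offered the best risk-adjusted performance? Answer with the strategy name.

Ridgeline: Sharpe ratio = (19.9% − 2.3%) / 22.5% = 0.782
Highland: Sharpe ratio = (7.8% − 2.3%) / 26.7% = 0.206
Highest: Ridgeline (0.782).

Ridgeline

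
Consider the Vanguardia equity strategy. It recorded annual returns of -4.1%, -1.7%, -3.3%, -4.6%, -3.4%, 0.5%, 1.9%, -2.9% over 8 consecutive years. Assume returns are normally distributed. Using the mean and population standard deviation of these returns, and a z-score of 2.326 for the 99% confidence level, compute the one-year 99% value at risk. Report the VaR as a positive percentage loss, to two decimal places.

7.19

Mean return r̄ = -17.60 / 8 = -2.2000%
Σ(r − r̄)² = 36.8600; population σ = √(36.8600/8) = 2.1465%
VaR = −(r̄ − z·σ) = −(-2.2000 − 2.326 × 2.1465) = −(-7.1928) = 7.1928%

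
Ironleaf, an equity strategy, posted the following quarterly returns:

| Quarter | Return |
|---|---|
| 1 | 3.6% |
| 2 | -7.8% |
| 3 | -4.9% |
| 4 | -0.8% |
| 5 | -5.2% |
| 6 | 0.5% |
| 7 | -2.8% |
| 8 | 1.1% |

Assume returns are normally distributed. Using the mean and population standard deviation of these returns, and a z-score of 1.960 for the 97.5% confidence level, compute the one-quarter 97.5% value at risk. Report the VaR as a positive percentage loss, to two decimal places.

Mean return r̄ = -16.30 / 8 = -2.0375%
Population σ = √[Σ(r − r̄)² / 8] = √[101.5788 / 8] = √12.6974 = 3.5633%
VaR = −(r̄ − z·σ) = −(-2.0375 − 1.960 × 3.5633) = −(-9.0216) = 9.0216%

9.02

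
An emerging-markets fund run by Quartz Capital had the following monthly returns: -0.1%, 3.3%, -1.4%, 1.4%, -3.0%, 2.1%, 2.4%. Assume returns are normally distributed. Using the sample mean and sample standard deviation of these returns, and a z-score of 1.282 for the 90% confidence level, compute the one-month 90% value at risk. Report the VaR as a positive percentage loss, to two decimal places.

r̄ = (-0.1 + 3.3 − 1.4 + 1.4 − 3 + 2.1 + 2.4) / 7 = 4.70 / 7 = 0.6714%
Σ(r − r̄)² = (-0.1 − 0.6714)² + (3.3 − 0.6714)² + … = 30.8343
sample σ = √(30.8343 / 6) = √5.1391 = 2.2670%
VaR = −(r̄ − z·σ) = −(0.6714 − 1.282 × 2.2670) = −(-2.2349) = 2.2349%

2.23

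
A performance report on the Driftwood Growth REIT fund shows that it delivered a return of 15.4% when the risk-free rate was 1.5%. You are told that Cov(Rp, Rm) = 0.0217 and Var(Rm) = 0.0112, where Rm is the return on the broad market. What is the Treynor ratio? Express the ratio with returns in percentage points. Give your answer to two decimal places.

β = Cov / Var = 0.0217 / 0.0112 = 1.9375
Treynor = (Rp − Rf) / β = (15.4% − 1.5%) / 1.9375 = 13.90 / 1.9375 = 7.1742

7.17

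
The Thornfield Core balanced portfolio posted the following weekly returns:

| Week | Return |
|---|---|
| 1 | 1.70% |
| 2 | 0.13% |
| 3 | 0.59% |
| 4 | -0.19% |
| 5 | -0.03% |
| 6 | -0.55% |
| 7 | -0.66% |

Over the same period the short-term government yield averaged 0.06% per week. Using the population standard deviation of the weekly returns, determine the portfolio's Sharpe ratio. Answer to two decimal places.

0.11

μ = (1.7 + 0.13 + 0.59 − 0.19 − 0.03 − 0.55 − 0.66) / 7 = 0.990 / 7 = 0.1414%
Σ(r − μ)² = 3.8901; population σ = √(3.8901/7) = 0.7455%
Sharpe = (μ − rf) / σ = (0.1414 − 0.06) / 0.7455 = 0.0814 / 0.7455 = 0.1092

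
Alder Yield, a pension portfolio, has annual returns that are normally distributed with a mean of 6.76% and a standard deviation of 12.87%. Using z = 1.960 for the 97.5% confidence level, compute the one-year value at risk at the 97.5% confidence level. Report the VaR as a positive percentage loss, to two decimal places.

VaR (as % loss) = −(μ − z·σ) = −(6.76% − 1.960 × 12.87%) = −(-18.4652%) = 18.4652%

18.47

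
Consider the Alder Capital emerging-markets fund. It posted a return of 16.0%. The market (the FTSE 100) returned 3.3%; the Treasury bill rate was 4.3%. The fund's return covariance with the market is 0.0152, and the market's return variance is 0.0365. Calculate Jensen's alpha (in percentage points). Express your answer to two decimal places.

12.12

β = Cov / Var = 0.0152 / 0.0365 = 0.4164
E[R] = Rf + β(Rm − Rf) = 4.3% + 0.4164 × (3.3% − 4.3%) = 3.8836%
α = Rp − E[R] = 16.0% − 3.8836% = 12.1164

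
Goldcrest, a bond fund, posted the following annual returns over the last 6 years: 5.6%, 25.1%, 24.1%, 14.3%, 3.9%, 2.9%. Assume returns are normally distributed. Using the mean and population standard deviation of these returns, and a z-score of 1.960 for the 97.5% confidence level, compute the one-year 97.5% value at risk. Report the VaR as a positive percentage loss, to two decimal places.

5.42

μ = (5.6 + 25.1 + 24.1 + 14.3 + 3.9 + 2.9) / 6 = 75.90 / 6 = 12.6500%
Σ(r − μ)² = (5.6 − 12.6500)² + (25.1 − 12.6500)² + … = 510.1550
population σ = √(510.1550 / 6) = √85.0258 = 9.2209%
VaR = −(μ − z·σ) = −(12.6500 − 1.960 × 9.2209) = −(-5.4230) = 5.4230%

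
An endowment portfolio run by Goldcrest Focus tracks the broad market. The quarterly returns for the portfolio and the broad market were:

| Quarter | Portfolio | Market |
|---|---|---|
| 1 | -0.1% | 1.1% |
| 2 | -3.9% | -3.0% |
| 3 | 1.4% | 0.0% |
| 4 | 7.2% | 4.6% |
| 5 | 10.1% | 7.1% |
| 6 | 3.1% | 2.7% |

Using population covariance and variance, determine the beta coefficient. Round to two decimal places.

1.39

r̄p = 2.9667%,  r̄m = 2.0833%
Cov = Σ(rp − r̄p)(rm − r̄m) / 6 = 14.6178
Var(rm) = Σ(rm − r̄m)² / 6 = 10.5047
β = Cov / Var = 14.6178 / 10.5047 = 1.3915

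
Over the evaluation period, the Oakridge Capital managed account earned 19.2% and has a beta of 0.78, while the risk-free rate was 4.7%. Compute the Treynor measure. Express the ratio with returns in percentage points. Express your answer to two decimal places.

18.59

Treynor = (Rp − Rf) / β = (19.2% − 4.7%) / 0.78 = 14.50 / 0.78 = 18.5897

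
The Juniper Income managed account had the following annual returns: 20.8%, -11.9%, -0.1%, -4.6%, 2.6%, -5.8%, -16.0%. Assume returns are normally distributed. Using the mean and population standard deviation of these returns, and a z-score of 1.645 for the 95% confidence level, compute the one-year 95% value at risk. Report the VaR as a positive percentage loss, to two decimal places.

Mean return r̄ = -15.00 / 7 = -2.1429%
Σ(r − r̄)² = (20.8 − (-2.1429))² + (-11.9 − (-2.1429))² + (-0.1 − (-2.1429))² + … = 859.6771
σ = √[859.6771 / 7] = 11.0820%
VaR = −(r̄ − z·σ) = −(-2.1429 − 1.645 × 11.0820) = −(-20.3728) = 20.3728%

20.37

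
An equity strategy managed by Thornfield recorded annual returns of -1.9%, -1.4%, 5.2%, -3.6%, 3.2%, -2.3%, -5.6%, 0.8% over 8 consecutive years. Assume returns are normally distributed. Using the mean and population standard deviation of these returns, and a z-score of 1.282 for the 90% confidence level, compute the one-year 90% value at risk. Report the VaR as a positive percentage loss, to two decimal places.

4.98

r̄ = (-1.9 − 1.4 + 5.2 − 3.6 + 3.2 − 2.3 − 5.6 + 0.8) / 8 = -5.60 / 8 = -0.7000%
Σ(r − r̄)² = (-1.9 − (-0.7000))² + (-1.4 − (-0.7000))² + … = 89.1800
population σ = √(89.1800 / 8) = √11.1475 = 3.3388%
VaR = −(r̄ − z·σ) = −(-0.7000 − 1.282 × 3.3388) = −(-4.9803) = 4.9803%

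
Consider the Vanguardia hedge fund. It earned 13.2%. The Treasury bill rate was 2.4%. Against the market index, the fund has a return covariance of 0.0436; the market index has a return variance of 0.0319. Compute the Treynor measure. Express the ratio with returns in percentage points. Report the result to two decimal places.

β = Cov / Var = 0.0436 / 0.0319 = 1.3668
Treynor = (Rp − Rf) / β = (13.2% − 2.4%) / 1.3668 = 10.80 / 1.3668 = 7.9017

7.90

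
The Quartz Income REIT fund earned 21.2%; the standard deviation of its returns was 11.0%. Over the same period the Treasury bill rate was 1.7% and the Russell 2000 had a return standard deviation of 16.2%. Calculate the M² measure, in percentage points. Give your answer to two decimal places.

Sharpe = (Rp − Rf) / σp = (21.2% − 1.7%) / 11.0% = 1.7727
M² = Rf + Sharpe × σm = 1.7% + 1.7727 × 16.2% = 30.4177%

30.42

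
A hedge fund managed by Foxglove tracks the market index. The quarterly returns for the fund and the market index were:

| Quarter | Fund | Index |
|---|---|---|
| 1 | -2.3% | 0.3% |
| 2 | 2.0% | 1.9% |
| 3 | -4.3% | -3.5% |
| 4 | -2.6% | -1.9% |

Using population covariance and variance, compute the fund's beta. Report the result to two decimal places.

1.02

r̄p = -1.8000%,  r̄m = -0.8000%
Cov = Σ(rp − r̄p)(rm − r̄m) / 4 = 4.3350
Var(rm) = Σ(rm − r̄m)² / 4 = 4.2500
β = Cov / Var = 4.3350 / 4.2500 = 1.0200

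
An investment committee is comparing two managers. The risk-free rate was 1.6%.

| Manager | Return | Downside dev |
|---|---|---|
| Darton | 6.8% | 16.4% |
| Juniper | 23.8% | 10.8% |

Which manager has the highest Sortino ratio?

Darton: Sortino ratio = (6.8% − 1.6%) / 16.4% = 0.317
Juniper: Sortino ratio = (23.8% − 1.6%) / 10.8% = 2.056
Highest: Juniper (2.056).

Juniper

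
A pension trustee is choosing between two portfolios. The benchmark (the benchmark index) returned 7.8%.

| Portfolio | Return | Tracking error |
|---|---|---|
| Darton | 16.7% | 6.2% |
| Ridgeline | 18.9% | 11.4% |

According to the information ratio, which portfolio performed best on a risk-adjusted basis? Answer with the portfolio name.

Darton

Darton: IR = (16.7% − 7.8%) / 6.2% = 1.435
Ridgeline: IR = (18.9% − 7.8%) / 11.4% = 0.974
Highest: Darton (1.435).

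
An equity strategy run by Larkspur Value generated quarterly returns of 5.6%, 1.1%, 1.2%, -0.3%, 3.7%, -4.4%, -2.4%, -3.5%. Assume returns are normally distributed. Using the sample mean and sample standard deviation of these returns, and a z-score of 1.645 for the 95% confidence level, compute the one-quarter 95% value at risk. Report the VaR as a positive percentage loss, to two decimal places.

5.61

Mean return r̄ = 1.00 / 8 = 0.1250%
Sample σ = √[Σ(r − r̄)² / 7] = √[85.0350 / 7] = √12.1479 = 3.4854%
VaR = −(r̄ − z·σ) = −(0.1250 − 1.645 × 3.4854) = −(-5.6085) = 5.6085%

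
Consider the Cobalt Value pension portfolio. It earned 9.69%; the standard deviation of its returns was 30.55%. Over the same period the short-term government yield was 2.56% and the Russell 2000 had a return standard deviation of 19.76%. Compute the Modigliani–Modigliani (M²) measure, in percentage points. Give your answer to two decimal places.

Sharpe = (Rp − Rf) / σp = (9.69% − 2.56%) / 30.55% = 0.2334
M² = Rf + Sharpe × σm = 2.56% + 0.2334 × 19.76% = 7.1720%

7.17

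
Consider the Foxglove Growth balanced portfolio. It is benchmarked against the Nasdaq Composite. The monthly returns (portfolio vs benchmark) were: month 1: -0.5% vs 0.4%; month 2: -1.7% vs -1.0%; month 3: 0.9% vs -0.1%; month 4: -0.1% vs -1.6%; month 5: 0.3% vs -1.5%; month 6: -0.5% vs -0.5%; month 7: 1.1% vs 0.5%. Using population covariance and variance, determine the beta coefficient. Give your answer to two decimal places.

0.37

r̄p = -0.0714%,  r̄m = -0.5429%
Cov = Σ(rp − r̄p)(rm − r̄m) / 7 = 0.2355
Var(rm) = Σ(rm − r̄m)² / 7 = 0.6310
β = Cov / Var = 0.2355 / 0.6310 = 0.3732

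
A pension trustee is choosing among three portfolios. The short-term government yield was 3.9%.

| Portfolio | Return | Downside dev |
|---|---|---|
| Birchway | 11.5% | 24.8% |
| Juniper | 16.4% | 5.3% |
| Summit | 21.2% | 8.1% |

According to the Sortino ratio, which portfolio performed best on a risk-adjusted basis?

Juniper

Birchway: Sortino ratio = (11.5% − 3.9%) / 24.8% = 0.306
Juniper: Sortino ratio = (16.4% − 3.9%) / 5.3% = 2.358
Summit: Sortino ratio = (21.2% − 3.9%) / 8.1% = 2.136
Highest: Juniper (2.358).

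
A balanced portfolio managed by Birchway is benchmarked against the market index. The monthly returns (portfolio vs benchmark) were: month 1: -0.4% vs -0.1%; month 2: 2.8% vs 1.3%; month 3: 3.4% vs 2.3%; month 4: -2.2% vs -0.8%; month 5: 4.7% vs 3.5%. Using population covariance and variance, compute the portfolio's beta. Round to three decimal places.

r̄p = 1.6600%,  r̄m = 1.2400%
Cov = Σ(rp − r̄p)(rm − r̄m) / 5 = 3.8836
Var(rm) = Σ(rm − r̄m)² / 5 = 2.4384
β = Cov / Var = 3.8836 / 2.4384 = 1.5927

1.593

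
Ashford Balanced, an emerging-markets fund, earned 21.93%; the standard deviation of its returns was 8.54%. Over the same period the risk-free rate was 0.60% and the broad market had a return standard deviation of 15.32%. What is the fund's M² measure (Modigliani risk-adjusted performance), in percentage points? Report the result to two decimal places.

Sharpe = (Rp − Rf) / σp = (21.93% − 0.60%) / 8.54% = 2.4977
M² = Rf + Sharpe × σm = 0.60% + 2.4977 × 15.32% = 38.8648%

38.86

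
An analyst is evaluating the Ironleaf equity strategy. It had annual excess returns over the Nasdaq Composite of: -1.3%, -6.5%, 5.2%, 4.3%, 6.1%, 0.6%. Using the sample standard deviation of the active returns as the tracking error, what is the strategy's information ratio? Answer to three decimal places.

0.292

r̄ = (-1.3 − 6.5 + 5.2 + 4.3 + 6.1 + 0.6) / 6 = 8.40 / 6 = 1.4000%
Σ(r − r̄)² = (-1.3 − 1.4000)² + (-6.5 − 1.4000)² + … = 115.2800
sample σ = √(115.2800 / 5) = √23.0560 = 4.8017%
IR = r̄ / tracking error = 1.4000 / 4.8017 = 0.2916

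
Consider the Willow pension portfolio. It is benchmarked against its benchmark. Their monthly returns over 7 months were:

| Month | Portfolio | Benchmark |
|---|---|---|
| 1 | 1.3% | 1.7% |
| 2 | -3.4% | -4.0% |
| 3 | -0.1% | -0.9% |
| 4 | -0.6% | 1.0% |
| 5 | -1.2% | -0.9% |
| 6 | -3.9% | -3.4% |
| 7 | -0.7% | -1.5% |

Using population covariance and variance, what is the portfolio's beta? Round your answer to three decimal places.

0.797

r̄p = -1.2286%,  r̄m = -1.1429%
Cov = Σ(rp − r̄p)(rm − r̄m) / 7 = 2.9802
Var(rm) = Σ(rm − r̄m)² / 7 = 3.7396
β = Cov / Var = 2.9802 / 3.7396 = 0.7969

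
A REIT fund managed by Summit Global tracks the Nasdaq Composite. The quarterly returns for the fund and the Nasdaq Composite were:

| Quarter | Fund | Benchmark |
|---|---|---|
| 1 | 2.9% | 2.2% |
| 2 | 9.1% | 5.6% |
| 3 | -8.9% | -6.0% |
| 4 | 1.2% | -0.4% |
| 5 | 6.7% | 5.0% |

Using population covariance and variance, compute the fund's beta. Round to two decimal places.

r̄p = 2.2000%,  r̄m = 1.2800%
Cov = Σ(rp − r̄p)(rm − r̄m) / 5 = 25.9360
Var(rm) = Σ(rm − r̄m)² / 5 = 17.8336
β = Cov / Var = 25.9360 / 17.8336 = 1.4543

1.45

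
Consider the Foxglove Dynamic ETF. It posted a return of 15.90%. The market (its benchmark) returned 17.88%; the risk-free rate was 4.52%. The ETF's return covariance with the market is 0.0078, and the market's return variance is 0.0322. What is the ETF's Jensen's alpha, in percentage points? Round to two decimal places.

β = Cov / Var = 0.0078 / 0.0322 = 0.2422
E[R] = Rf + β(Rm − Rf) = 4.52% + 0.2422 × (17.88% − 4.52%) = 7.7558%
α = Rp − E[R] = 15.90% − 7.7558% = 8.1442

8.14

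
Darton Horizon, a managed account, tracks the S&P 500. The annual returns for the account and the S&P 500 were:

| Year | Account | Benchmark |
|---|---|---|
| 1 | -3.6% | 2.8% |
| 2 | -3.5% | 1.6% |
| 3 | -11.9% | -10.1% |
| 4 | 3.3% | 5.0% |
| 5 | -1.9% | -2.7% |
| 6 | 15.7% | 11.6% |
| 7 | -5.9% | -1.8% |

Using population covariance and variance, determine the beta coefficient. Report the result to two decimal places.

r̄p = -1.1143%,  r̄m = 0.9143%
Cov = Σ(rp − r̄p)(rm − r̄m) / 7 = 46.5731
Var(rm) = Σ(rm − r̄m)² / 7 = 39.5212
β = Cov / Var = 46.5731 / 39.5212 = 1.1784

1.18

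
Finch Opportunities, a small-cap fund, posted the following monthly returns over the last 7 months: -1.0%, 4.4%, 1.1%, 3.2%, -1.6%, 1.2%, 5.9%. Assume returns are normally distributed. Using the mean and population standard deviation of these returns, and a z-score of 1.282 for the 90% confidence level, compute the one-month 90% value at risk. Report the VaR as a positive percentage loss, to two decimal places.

μ = (-1 + 4.4 + 1.1 + 3.2 − 1.6 + 1.2 + 5.9) / 7 = 13.20 / 7 = 1.8857%
Population std dev = √[45.7286 / 7] = 2.5559%
VaR = −(μ − z·σ) = −(1.8857 − 1.282 × 2.5559) = −(-1.3910) = 1.3910%

1.39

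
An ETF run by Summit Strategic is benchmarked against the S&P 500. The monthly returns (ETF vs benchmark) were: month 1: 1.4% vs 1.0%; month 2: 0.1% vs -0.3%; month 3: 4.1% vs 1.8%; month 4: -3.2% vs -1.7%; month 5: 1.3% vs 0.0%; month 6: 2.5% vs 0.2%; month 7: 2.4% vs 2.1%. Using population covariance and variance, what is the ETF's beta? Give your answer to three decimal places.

1.546

r̄p = 1.2286%,  r̄m = 0.4429%
Cov = Σ(rp − r̄p)(rm − r̄m) / 7 = 2.2745
Var(rm) = Σ(rm − r̄m)² / 7 = 1.4710
β = Cov / Var = 2.2745 / 1.4710 = 1.5462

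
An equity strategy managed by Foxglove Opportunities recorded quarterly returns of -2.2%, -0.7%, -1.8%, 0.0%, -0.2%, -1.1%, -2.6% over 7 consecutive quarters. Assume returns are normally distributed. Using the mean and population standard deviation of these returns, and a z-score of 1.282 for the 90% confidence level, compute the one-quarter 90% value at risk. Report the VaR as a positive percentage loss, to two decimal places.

2.42

r̄ = (-2.2 − 0.7 − 1.8 + 0 − 0.2 − 1.1 − 2.6) / 7 = -8.60 / 7 = -1.2286%
Σ(r − r̄)² = (-2.2 − (-1.2286))² + (-0.7 − (-1.2286))² + (-1.8 − (-1.2286))² + … = 6.0143
population σ = √(6.0143 / 7) = √0.8592 = 0.9269%
VaR = −(r̄ − z·σ) = −(-1.2286 − 1.282 × 0.9269) = −(-2.4169) = 2.4169%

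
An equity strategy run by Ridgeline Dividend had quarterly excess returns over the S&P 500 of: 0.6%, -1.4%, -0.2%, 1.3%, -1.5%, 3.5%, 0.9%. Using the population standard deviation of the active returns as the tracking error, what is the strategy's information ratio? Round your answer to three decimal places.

Mean return μ = 3.20 / 7 = 0.4571%
Population σ = √[Σ(r − μ)² / 7] = √[17.8971 / 7] = √2.5567 = 1.5990%
IR = μ / tracking error = 0.4571 / 1.5990 = 0.2859

0.286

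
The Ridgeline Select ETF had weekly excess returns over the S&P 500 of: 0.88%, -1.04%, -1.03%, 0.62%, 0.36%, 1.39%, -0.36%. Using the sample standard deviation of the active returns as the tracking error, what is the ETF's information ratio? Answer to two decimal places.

Mean return r̄ = 0.820 / 7 = 0.1171%
Σ(r − r̄)² = (0.88 − 0.1171)² + (-1.04 − 0.1171)² + … = 5.3965
σ = √[5.3965 / 6] = 0.9484%
IR = r̄ / tracking error = 0.1171 / 0.9484 = 0.1235

0.12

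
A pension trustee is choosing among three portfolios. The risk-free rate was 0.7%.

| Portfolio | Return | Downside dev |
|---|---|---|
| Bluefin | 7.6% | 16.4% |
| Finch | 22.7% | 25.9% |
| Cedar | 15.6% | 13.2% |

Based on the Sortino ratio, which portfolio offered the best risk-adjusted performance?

Cedar

Bluefin: Sortino ratio = (7.6% − 0.7%) / 16.4% = 0.421
Finch: Sortino ratio = (22.7% − 0.7%) / 25.9% = 0.849
Cedar: Sortino ratio = (15.6% − 0.7%) / 13.2% = 1.129
Highest: Cedar (1.129).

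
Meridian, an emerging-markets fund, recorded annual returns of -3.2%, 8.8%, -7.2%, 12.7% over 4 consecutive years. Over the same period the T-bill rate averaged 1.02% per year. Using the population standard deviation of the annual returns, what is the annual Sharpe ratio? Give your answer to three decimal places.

Mean return r̄ = 11.10 / 4 = 2.7750%
Population std dev = √[270.0075 / 4] = 8.2160%
Sharpe = (r̄ − rf) / σ = (2.7750 − 1.02) / 8.2160 = 1.7550 / 8.2160 = 0.2136

0.214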